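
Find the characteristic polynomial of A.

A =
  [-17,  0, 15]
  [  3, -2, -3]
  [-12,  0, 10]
x^3 + 9*x^2 + 24*x + 20

Expanding det(x·I − A) (e.g. by cofactor expansion or by noting that A is similar to its Jordan form J, which has the same characteristic polynomial as A) gives
  χ_A(x) = x^3 + 9*x^2 + 24*x + 20
which factors as (x + 2)^2*(x + 5). The eigenvalues (with algebraic multiplicities) are λ = -5 with multiplicity 1, λ = -2 with multiplicity 2.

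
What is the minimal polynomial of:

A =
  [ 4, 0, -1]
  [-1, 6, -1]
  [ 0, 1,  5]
x^3 - 15*x^2 + 75*x - 125

The characteristic polynomial is χ_A(x) = (x - 5)^3, so the eigenvalues are known. The minimal polynomial is
  m_A(x) = Π_λ (x − λ)^{k_λ}
where k_λ is the size of the *largest* Jordan block for λ (equivalently, the smallest k with (A − λI)^k v = 0 for every generalised eigenvector v of λ).

  λ = 5: largest Jordan block has size 3, contributing (x − 5)^3

So m_A(x) = (x - 5)^3 = x^3 - 15*x^2 + 75*x - 125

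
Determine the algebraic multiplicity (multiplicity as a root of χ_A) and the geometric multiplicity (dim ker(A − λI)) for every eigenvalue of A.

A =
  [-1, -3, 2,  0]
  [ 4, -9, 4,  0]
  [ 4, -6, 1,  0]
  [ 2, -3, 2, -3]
λ = -3: alg = 4, geom = 3

Step 1 — factor the characteristic polynomial to read off the algebraic multiplicities:
  χ_A(x) = (x + 3)^4

Step 2 — compute geometric multiplicities via the rank-nullity identity g(λ) = n − rank(A − λI):
  rank(A − (-3)·I) = 1, so dim ker(A − (-3)·I) = n − 1 = 3

Summary:
  λ = -3: algebraic multiplicity = 4, geometric multiplicity = 3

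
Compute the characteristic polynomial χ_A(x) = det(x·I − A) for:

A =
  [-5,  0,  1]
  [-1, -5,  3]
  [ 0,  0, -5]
x^3 + 15*x^2 + 75*x + 125

Expanding det(x·I − A) (e.g. by cofactor expansion or by noting that A is similar to its Jordan form J, which has the same characteristic polynomial as A) gives
  χ_A(x) = x^3 + 15*x^2 + 75*x + 125
which factors as (x + 5)^3. The eigenvalues (with algebraic multiplicities) are λ = -5 with multiplicity 3.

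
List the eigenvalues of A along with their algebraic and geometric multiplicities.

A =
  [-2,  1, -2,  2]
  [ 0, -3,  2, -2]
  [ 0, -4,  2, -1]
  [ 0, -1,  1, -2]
λ = -2: alg = 1, geom = 1; λ = -1: alg = 3, geom = 1

Step 1 — factor the characteristic polynomial to read off the algebraic multiplicities:
  χ_A(x) = (x + 1)^3*(x + 2)

Step 2 — compute geometric multiplicities via the rank-nullity identity g(λ) = n − rank(A − λI):
  rank(A − (-2)·I) = 3, so dim ker(A − (-2)·I) = n − 3 = 1
  rank(A − (-1)·I) = 3, so dim ker(A − (-1)·I) = n − 3 = 1

Summary:
  λ = -2: algebraic multiplicity = 1, geometric multiplicity = 1
  λ = -1: algebraic multiplicity = 3, geometric multiplicity = 1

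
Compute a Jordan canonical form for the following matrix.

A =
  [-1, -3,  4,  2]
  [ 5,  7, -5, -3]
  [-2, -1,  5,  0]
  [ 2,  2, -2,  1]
J_3(3) ⊕ J_1(3)

The characteristic polynomial is
  det(x·I − A) = x^4 - 12*x^3 + 54*x^2 - 108*x + 81 = (x - 3)^4

Eigenvalues and multiplicities (the geometric multiplicity of λ is n − rank(A − λI), which equals the number of Jordan blocks for λ):
  λ = 3: algebraic multiplicity = 4, geometric multiplicity = 2

Determining the block sizes for each eigenvalue:
  λ = 3: with am = 4 and gm = 2, the partition is not yet determined (e.g. several partitions of 4 into 2 parts exist). Let N = A − (3)·I. Computing rank(N^1) = 2, rank(N^2) = 1, rank(N^3) = 0; the number of blocks of size ≥ j is rank(N^{j−1}) − rank(N^j), giving [2, 1, 1]. So we have 1 block(s) of size 3, 1 block(s) of size 1 → block sizes [3, 1]

Assembling the blocks gives a Jordan form
J =
  [3, 1, 0, 0]
  [0, 3, 1, 0]
  [0, 0, 3, 0]
  [0, 0, 0, 3]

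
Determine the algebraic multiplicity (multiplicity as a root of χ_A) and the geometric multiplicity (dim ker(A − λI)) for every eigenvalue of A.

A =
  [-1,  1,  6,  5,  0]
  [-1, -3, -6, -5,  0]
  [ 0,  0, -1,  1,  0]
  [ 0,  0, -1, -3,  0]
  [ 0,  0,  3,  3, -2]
λ = -2: alg = 5, geom = 3

Step 1 — factor the characteristic polynomial to read off the algebraic multiplicities:
  χ_A(x) = (x + 2)^5

Step 2 — compute geometric multiplicities via the rank-nullity identity g(λ) = n − rank(A − λI):
  rank(A − (-2)·I) = 2, so dim ker(A − (-2)·I) = n − 2 = 3

Summary:
  λ = -2: algebraic multiplicity = 5, geometric multiplicity = 3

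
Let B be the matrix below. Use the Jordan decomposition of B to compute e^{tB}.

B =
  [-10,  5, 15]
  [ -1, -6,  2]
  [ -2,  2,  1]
e^{tB} =
  [-5*t^2*exp(-5*t) - 5*t*exp(-5*t) + exp(-5*t), 5*t*exp(-5*t), 25*t^2*exp(-5*t)/2 + 15*t*exp(-5*t)]
  [t^2*exp(-5*t) - t*exp(-5*t), -t*exp(-5*t) + exp(-5*t), -5*t^2*exp(-5*t)/2 + 2*t*exp(-5*t)]
  [-2*t^2*exp(-5*t) - 2*t*exp(-5*t), 2*t*exp(-5*t), 5*t^2*exp(-5*t) + 6*t*exp(-5*t) + exp(-5*t)]

Strategy: write B = P · J · P⁻¹ where J is a Jordan canonical form, so e^{tB} = P · e^{tJ} · P⁻¹, and e^{tJ} can be computed block-by-block.

B has Jordan form
J =
  [-5,  1,  0]
  [ 0, -5,  1]
  [ 0,  0, -5]
(up to reordering of blocks).

Per-block formulas:
  For a 3×3 Jordan block J_3(-5): exp(t · J_3(-5)) = e^(-5t)·(I + t·N + (t^2/2)·N^2), where N is the 3×3 nilpotent shift.

After assembling e^{tJ} and conjugating by P, we get:

e^{tB} =
  [-5*t^2*exp(-5*t) - 5*t*exp(-5*t) + exp(-5*t), 5*t*exp(-5*t), 25*t^2*exp(-5*t)/2 + 15*t*exp(-5*t)]
  [t^2*exp(-5*t) - t*exp(-5*t), -t*exp(-5*t) + exp(-5*t), -5*t^2*exp(-5*t)/2 + 2*t*exp(-5*t)]
  [-2*t^2*exp(-5*t) - 2*t*exp(-5*t), 2*t*exp(-5*t), 5*t^2*exp(-5*t) + 6*t*exp(-5*t) + exp(-5*t)]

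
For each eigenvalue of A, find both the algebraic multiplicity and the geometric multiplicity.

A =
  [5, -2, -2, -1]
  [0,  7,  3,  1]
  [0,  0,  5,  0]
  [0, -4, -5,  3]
λ = 5: alg = 4, geom = 2

Step 1 — factor the characteristic polynomial to read off the algebraic multiplicities:
  χ_A(x) = (x - 5)^4

Step 2 — compute geometric multiplicities via the rank-nullity identity g(λ) = n − rank(A − λI):
  rank(A − (5)·I) = 2, so dim ker(A − (5)·I) = n − 2 = 2

Summary:
  λ = 5: algebraic multiplicity = 4, geometric multiplicity = 2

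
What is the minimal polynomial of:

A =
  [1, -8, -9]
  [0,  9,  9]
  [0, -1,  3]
x^3 - 13*x^2 + 48*x - 36

The characteristic polynomial is χ_A(x) = (x - 6)^2*(x - 1), so the eigenvalues are known. The minimal polynomial is
  m_A(x) = Π_λ (x − λ)^{k_λ}
where k_λ is the size of the *largest* Jordan block for λ (equivalently, the smallest k with (A − λI)^k v = 0 for every generalised eigenvector v of λ).

  λ = 1: largest Jordan block has size 1, contributing (x − 1)
  λ = 6: largest Jordan block has size 2, contributing (x − 6)^2

So m_A(x) = (x - 6)^2*(x - 1) = x^3 - 13*x^2 + 48*x - 36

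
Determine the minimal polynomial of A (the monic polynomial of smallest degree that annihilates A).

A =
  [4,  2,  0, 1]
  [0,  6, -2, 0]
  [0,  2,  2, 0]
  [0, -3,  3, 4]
x^3 - 12*x^2 + 48*x - 64

The characteristic polynomial is χ_A(x) = (x - 4)^4, so the eigenvalues are known. The minimal polynomial is
  m_A(x) = Π_λ (x − λ)^{k_λ}
where k_λ is the size of the *largest* Jordan block for λ (equivalently, the smallest k with (A − λI)^k v = 0 for every generalised eigenvector v of λ).

  λ = 4: largest Jordan block has size 3, contributing (x − 4)^3

So m_A(x) = (x - 4)^3 = x^3 - 12*x^2 + 48*x - 64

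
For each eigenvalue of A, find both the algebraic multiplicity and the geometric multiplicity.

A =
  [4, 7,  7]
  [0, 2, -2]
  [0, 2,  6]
λ = 4: alg = 3, geom = 2

Step 1 — factor the characteristic polynomial to read off the algebraic multiplicities:
  χ_A(x) = (x - 4)^3

Step 2 — compute geometric multiplicities via the rank-nullity identity g(λ) = n − rank(A − λI):
  rank(A − (4)·I) = 1, so dim ker(A − (4)·I) = n − 1 = 2

Summary:
  λ = 4: algebraic multiplicity = 3, geometric multiplicity = 2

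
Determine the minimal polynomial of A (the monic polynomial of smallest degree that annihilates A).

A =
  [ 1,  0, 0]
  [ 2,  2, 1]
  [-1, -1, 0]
x^3 - 3*x^2 + 3*x - 1

The characteristic polynomial is χ_A(x) = (x - 1)^3, so the eigenvalues are known. The minimal polynomial is
  m_A(x) = Π_λ (x − λ)^{k_λ}
where k_λ is the size of the *largest* Jordan block for λ (equivalently, the smallest k with (A − λI)^k v = 0 for every generalised eigenvector v of λ).

  λ = 1: largest Jordan block has size 3, contributing (x − 1)^3

So m_A(x) = (x - 1)^3 = x^3 - 3*x^2 + 3*x - 1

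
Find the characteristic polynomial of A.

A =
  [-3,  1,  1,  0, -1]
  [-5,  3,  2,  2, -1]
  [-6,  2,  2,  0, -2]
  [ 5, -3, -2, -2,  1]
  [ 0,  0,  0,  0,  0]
x^5

Expanding det(x·I − A) (e.g. by cofactor expansion or by noting that A is similar to its Jordan form J, which has the same characteristic polynomial as A) gives
  χ_A(x) = x^5
which factors as x^5. The eigenvalues (with algebraic multiplicities) are λ = 0 with multiplicity 5.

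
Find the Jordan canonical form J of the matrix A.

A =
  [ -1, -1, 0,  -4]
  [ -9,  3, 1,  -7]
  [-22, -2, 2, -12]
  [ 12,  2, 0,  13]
J_3(4) ⊕ J_1(5)

The characteristic polynomial is
  det(x·I − A) = x^4 - 17*x^3 + 108*x^2 - 304*x + 320 = (x - 5)*(x - 4)^3

Eigenvalues and multiplicities (the geometric multiplicity of λ is n − rank(A − λI), which equals the number of Jordan blocks for λ):
  λ = 4: algebraic multiplicity = 3, geometric multiplicity = 1
  λ = 5: algebraic multiplicity = 1, geometric multiplicity = 1

Determining the block sizes for each eigenvalue:
  λ = 4: one block (gm = 1), so the single block has size am = 3 → block sizes [3]
  λ = 5: one block (gm = 1), so the single block has size am = 1 → block sizes [1]

Assembling the blocks gives a Jordan form
J =
  [4, 1, 0, 0]
  [0, 4, 1, 0]
  [0, 0, 4, 0]
  [0, 0, 0, 5]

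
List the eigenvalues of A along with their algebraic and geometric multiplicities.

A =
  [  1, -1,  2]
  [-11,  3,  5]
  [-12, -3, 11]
λ = 5: alg = 3, geom = 1

Step 1 — factor the characteristic polynomial to read off the algebraic multiplicities:
  χ_A(x) = (x - 5)^3

Step 2 — compute geometric multiplicities via the rank-nullity identity g(λ) = n − rank(A − λI):
  rank(A − (5)·I) = 2, so dim ker(A − (5)·I) = n − 2 = 1

Summary:
  λ = 5: algebraic multiplicity = 3, geometric multiplicity = 1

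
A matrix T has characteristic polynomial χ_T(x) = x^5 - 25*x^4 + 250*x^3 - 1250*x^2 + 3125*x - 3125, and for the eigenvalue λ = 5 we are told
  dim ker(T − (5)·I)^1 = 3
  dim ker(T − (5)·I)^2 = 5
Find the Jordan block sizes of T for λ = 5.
Block sizes for λ = 5: [2, 2, 1]

From the dimensions of kernels of powers, the number of Jordan blocks of size at least j is d_j − d_{j−1} where d_j = dim ker(N^j) (with d_0 = 0). Computing the differences gives [3, 2].
The number of blocks of size exactly k is (#blocks of size ≥ k) − (#blocks of size ≥ k + 1), so the partition is: 1 block(s) of size 1, 2 block(s) of size 2.
In nonincreasing order the block sizes are [2, 2, 1].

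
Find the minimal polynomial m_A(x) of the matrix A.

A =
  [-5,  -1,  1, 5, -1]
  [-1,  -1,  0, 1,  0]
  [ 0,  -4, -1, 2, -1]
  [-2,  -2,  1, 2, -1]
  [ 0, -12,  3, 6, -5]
x^2 + 4*x + 4

The characteristic polynomial is χ_A(x) = (x + 2)^5, so the eigenvalues are known. The minimal polynomial is
  m_A(x) = Π_λ (x − λ)^{k_λ}
where k_λ is the size of the *largest* Jordan block for λ (equivalently, the smallest k with (A − λI)^k v = 0 for every generalised eigenvector v of λ).

  λ = -2: largest Jordan block has size 2, contributing (x + 2)^2

So m_A(x) = (x + 2)^2 = x^2 + 4*x + 4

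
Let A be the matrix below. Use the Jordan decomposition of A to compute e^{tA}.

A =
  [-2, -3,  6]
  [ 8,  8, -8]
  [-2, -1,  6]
e^{tA} =
  [-6*t*exp(4*t) + exp(4*t), -3*t*exp(4*t), 6*t*exp(4*t)]
  [8*t*exp(4*t), 4*t*exp(4*t) + exp(4*t), -8*t*exp(4*t)]
  [-2*t*exp(4*t), -t*exp(4*t), 2*t*exp(4*t) + exp(4*t)]

Strategy: write A = P · J · P⁻¹ where J is a Jordan canonical form, so e^{tA} = P · e^{tJ} · P⁻¹, and e^{tJ} can be computed block-by-block.

A has Jordan form
J =
  [4, 1, 0]
  [0, 4, 0]
  [0, 0, 4]
(up to reordering of blocks).

Per-block formulas:
  For a 1×1 block at λ = 4: exp(t · [4]) = [e^(4t)].
  For a 2×2 Jordan block J_2(4): exp(t · J_2(4)) = e^(4t)·(I + t·N), where N is the 2×2 nilpotent shift.

After assembling e^{tJ} and conjugating by P, we get:

e^{tA} =
  [-6*t*exp(4*t) + exp(4*t), -3*t*exp(4*t), 6*t*exp(4*t)]
  [8*t*exp(4*t), 4*t*exp(4*t) + exp(4*t), -8*t*exp(4*t)]
  [-2*t*exp(4*t), -t*exp(4*t), 2*t*exp(4*t) + exp(4*t)]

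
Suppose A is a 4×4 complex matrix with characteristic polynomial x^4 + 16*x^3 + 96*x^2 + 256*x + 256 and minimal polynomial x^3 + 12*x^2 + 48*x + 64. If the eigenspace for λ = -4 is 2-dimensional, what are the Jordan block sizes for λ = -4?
Block sizes for λ = -4: [3, 1]

Step 1 — from the characteristic polynomial, algebraic multiplicity of λ = -4 is 4. From dim ker(A − (-4)·I) = 2, there are exactly 2 Jordan blocks for λ = -4.
Step 2 — from the minimal polynomial, the factor (x + 4)^3 tells us the largest block for λ = -4 has size 3.
Step 3 — with total size 4, 2 blocks, and largest block 3, the block sizes (in nonincreasing order) are [3, 1].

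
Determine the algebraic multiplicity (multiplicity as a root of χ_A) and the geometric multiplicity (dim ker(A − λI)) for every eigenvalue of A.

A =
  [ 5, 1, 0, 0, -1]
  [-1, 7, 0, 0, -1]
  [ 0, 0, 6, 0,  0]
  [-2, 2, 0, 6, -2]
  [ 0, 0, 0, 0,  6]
λ = 6: alg = 5, geom = 4

Step 1 — factor the characteristic polynomial to read off the algebraic multiplicities:
  χ_A(x) = (x - 6)^5

Step 2 — compute geometric multiplicities via the rank-nullity identity g(λ) = n − rank(A − λI):
  rank(A − (6)·I) = 1, so dim ker(A − (6)·I) = n − 1 = 4

Summary:
  λ = 6: algebraic multiplicity = 5, geometric multiplicity = 4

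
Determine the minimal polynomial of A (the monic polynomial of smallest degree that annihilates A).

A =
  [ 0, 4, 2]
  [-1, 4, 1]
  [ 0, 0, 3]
x^3 - 7*x^2 + 16*x - 12

The characteristic polynomial is χ_A(x) = (x - 3)*(x - 2)^2, so the eigenvalues are known. The minimal polynomial is
  m_A(x) = Π_λ (x − λ)^{k_λ}
where k_λ is the size of the *largest* Jordan block for λ (equivalently, the smallest k with (A − λI)^k v = 0 for every generalised eigenvector v of λ).

  λ = 2: largest Jordan block has size 2, contributing (x − 2)^2
  λ = 3: largest Jordan block has size 1, contributing (x − 3)

So m_A(x) = (x - 3)*(x - 2)^2 = x^3 - 7*x^2 + 16*x - 12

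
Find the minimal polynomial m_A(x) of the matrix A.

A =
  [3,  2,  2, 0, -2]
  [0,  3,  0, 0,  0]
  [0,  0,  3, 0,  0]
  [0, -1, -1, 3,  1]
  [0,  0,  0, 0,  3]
x^2 - 6*x + 9

The characteristic polynomial is χ_A(x) = (x - 3)^5, so the eigenvalues are known. The minimal polynomial is
  m_A(x) = Π_λ (x − λ)^{k_λ}
where k_λ is the size of the *largest* Jordan block for λ (equivalently, the smallest k with (A − λI)^k v = 0 for every generalised eigenvector v of λ).

  λ = 3: largest Jordan block has size 2, contributing (x − 3)^2

So m_A(x) = (x - 3)^2 = x^2 - 6*x + 9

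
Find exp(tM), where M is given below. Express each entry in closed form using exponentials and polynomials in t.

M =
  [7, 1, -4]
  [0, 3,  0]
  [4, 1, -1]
e^{tM} =
  [4*t*exp(3*t) + exp(3*t), t*exp(3*t), -4*t*exp(3*t)]
  [0, exp(3*t), 0]
  [4*t*exp(3*t), t*exp(3*t), -4*t*exp(3*t) + exp(3*t)]

Strategy: write M = P · J · P⁻¹ where J is a Jordan canonical form, so e^{tM} = P · e^{tJ} · P⁻¹, and e^{tJ} can be computed block-by-block.

M has Jordan form
J =
  [3, 1, 0]
  [0, 3, 0]
  [0, 0, 3]
(up to reordering of blocks).

Per-block formulas:
  For a 2×2 Jordan block J_2(3): exp(t · J_2(3)) = e^(3t)·(I + t·N), where N is the 2×2 nilpotent shift.
  For a 1×1 block at λ = 3: exp(t · [3]) = [e^(3t)].

After assembling e^{tJ} and conjugating by P, we get:

e^{tM} =
  [4*t*exp(3*t) + exp(3*t), t*exp(3*t), -4*t*exp(3*t)]
  [0, exp(3*t), 0]
  [4*t*exp(3*t), t*exp(3*t), -4*t*exp(3*t) + exp(3*t)]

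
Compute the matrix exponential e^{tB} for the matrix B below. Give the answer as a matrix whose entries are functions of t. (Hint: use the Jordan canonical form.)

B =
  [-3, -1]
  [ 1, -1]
e^{tB} =
  [-t*exp(-2*t) + exp(-2*t), -t*exp(-2*t)]
  [t*exp(-2*t), t*exp(-2*t) + exp(-2*t)]

Strategy: write B = P · J · P⁻¹ where J is a Jordan canonical form, so e^{tB} = P · e^{tJ} · P⁻¹, and e^{tJ} can be computed block-by-block.

B has Jordan form
J =
  [-2,  1]
  [ 0, -2]
(up to reordering of blocks).

Per-block formulas:
  For a 2×2 Jordan block J_2(-2): exp(t · J_2(-2)) = e^(-2t)·(I + t·N), where N is the 2×2 nilpotent shift.

After assembling e^{tJ} and conjugating by P, we get:

e^{tB} =
  [-t*exp(-2*t) + exp(-2*t), -t*exp(-2*t)]
  [t*exp(-2*t), t*exp(-2*t) + exp(-2*t)]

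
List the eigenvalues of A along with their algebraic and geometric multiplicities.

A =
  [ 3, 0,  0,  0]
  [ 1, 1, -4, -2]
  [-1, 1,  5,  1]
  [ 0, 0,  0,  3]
λ = 3: alg = 4, geom = 2

Step 1 — factor the characteristic polynomial to read off the algebraic multiplicities:
  χ_A(x) = (x - 3)^4

Step 2 — compute geometric multiplicities via the rank-nullity identity g(λ) = n − rank(A − λI):
  rank(A − (3)·I) = 2, so dim ker(A − (3)·I) = n − 2 = 2

Summary:
  λ = 3: algebraic multiplicity = 4, geometric multiplicity = 2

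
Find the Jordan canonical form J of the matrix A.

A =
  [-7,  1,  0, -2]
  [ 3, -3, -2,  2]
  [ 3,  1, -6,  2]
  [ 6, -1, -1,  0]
J_2(-4) ⊕ J_2(-4)

The characteristic polynomial is
  det(x·I − A) = x^4 + 16*x^3 + 96*x^2 + 256*x + 256 = (x + 4)^4

Eigenvalues and multiplicities (the geometric multiplicity of λ is n − rank(A − λI), which equals the number of Jordan blocks for λ):
  λ = -4: algebraic multiplicity = 4, geometric multiplicity = 2

Determining the block sizes for each eigenvalue:
  λ = -4: with am = 4 and gm = 2, the partition is not yet determined (e.g. several partitions of 4 into 2 parts exist). Let N = A − (-4)·I. Computing rank(N^1) = 2, rank(N^2) = 0; the number of blocks of size ≥ j is rank(N^{j−1}) − rank(N^j), giving [2, 2]. So we have 2 block(s) of size 2 → block sizes [2, 2]

Assembling the blocks gives a Jordan form
J =
  [-4,  1,  0,  0]
  [ 0, -4,  0,  0]
  [ 0,  0, -4,  1]
  [ 0,  0,  0, -4]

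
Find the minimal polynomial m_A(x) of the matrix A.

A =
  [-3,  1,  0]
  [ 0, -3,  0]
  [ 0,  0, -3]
x^2 + 6*x + 9

The characteristic polynomial is χ_A(x) = (x + 3)^3, so the eigenvalues are known. The minimal polynomial is
  m_A(x) = Π_λ (x − λ)^{k_λ}
where k_λ is the size of the *largest* Jordan block for λ (equivalently, the smallest k with (A − λI)^k v = 0 for every generalised eigenvector v of λ).

  λ = -3: largest Jordan block has size 2, contributing (x + 3)^2

So m_A(x) = (x + 3)^2 = x^2 + 6*x + 9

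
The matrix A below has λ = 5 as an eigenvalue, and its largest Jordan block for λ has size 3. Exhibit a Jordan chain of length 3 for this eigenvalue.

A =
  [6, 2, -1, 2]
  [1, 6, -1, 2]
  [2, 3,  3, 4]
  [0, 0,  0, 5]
A Jordan chain for λ = 5 of length 3:
v_1 = (1, 0, 1, 0)ᵀ
v_2 = (1, 1, 2, 0)ᵀ
v_3 = (1, 0, 0, 0)ᵀ

Let N = A − (5)·I. We want v_3 with N^3 v_3 = 0 but N^2 v_3 ≠ 0; then v_{j-1} := N · v_j for j = 3, …, 2.

Pick v_3 = (1, 0, 0, 0)ᵀ.
Then v_2 = N · v_3 = (1, 1, 2, 0)ᵀ.
Then v_1 = N · v_2 = (1, 0, 1, 0)ᵀ.

Sanity check: (A − (5)·I) v_1 = (0, 0, 0, 0)ᵀ = 0. ✓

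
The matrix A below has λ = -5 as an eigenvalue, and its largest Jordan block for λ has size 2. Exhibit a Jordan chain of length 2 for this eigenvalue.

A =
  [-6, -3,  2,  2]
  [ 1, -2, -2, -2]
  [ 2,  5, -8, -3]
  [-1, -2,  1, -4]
A Jordan chain for λ = -5 of length 2:
v_1 = (-1, 1, 2, -1)ᵀ
v_2 = (1, 0, 0, 0)ᵀ

Let N = A − (-5)·I. We want v_2 with N^2 v_2 = 0 but N^1 v_2 ≠ 0; then v_{j-1} := N · v_j for j = 2, …, 2.

Pick v_2 = (1, 0, 0, 0)ᵀ.
Then v_1 = N · v_2 = (-1, 1, 2, -1)ᵀ.

Sanity check: (A − (-5)·I) v_1 = (0, 0, 0, 0)ᵀ = 0. ✓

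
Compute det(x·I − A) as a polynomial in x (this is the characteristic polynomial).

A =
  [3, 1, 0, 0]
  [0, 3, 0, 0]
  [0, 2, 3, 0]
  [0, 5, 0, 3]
x^4 - 12*x^3 + 54*x^2 - 108*x + 81

Expanding det(x·I − A) (e.g. by cofactor expansion or by noting that A is similar to its Jordan form J, which has the same characteristic polynomial as A) gives
  χ_A(x) = x^4 - 12*x^3 + 54*x^2 - 108*x + 81
which factors as (x - 3)^4. The eigenvalues (with algebraic multiplicities) are λ = 3 with multiplicity 4.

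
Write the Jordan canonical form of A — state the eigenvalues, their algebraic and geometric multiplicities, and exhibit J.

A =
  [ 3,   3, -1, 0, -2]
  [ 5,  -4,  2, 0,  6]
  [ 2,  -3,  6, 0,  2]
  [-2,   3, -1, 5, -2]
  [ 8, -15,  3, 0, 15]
J_3(5) ⊕ J_1(5) ⊕ J_1(5)

The characteristic polynomial is
  det(x·I − A) = x^5 - 25*x^4 + 250*x^3 - 1250*x^2 + 3125*x - 3125 = (x - 5)^5

Eigenvalues and multiplicities (the geometric multiplicity of λ is n − rank(A − λI), which equals the number of Jordan blocks for λ):
  λ = 5: algebraic multiplicity = 5, geometric multiplicity = 3

Determining the block sizes for each eigenvalue:
  λ = 5: with am = 5 and gm = 3, the partition is not yet determined (e.g. several partitions of 5 into 3 parts exist). Let N = A − (5)·I. Computing rank(N^1) = 2, rank(N^2) = 1, rank(N^3) = 0; the number of blocks of size ≥ j is rank(N^{j−1}) − rank(N^j), giving [3, 1, 1]. So we have 1 block(s) of size 3, 2 block(s) of size 1 → block sizes [3, 1, 1]

Assembling the blocks gives a Jordan form
J =
  [5, 1, 0, 0, 0]
  [0, 5, 1, 0, 0]
  [0, 0, 5, 0, 0]
  [0, 0, 0, 5, 0]
  [0, 0, 0, 0, 5]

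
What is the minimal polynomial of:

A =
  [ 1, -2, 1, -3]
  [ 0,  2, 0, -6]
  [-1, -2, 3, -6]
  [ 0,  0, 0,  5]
x^3 - 9*x^2 + 24*x - 20

The characteristic polynomial is χ_A(x) = (x - 5)*(x - 2)^3, so the eigenvalues are known. The minimal polynomial is
  m_A(x) = Π_λ (x − λ)^{k_λ}
where k_λ is the size of the *largest* Jordan block for λ (equivalently, the smallest k with (A − λI)^k v = 0 for every generalised eigenvector v of λ).

  λ = 2: largest Jordan block has size 2, contributing (x − 2)^2
  λ = 5: largest Jordan block has size 1, contributing (x − 5)

So m_A(x) = (x - 5)*(x - 2)^2 = x^3 - 9*x^2 + 24*x - 20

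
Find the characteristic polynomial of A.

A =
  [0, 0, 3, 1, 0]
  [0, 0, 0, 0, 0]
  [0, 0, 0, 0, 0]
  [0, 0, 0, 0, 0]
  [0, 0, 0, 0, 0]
x^5

Expanding det(x·I − A) (e.g. by cofactor expansion or by noting that A is similar to its Jordan form J, which has the same characteristic polynomial as A) gives
  χ_A(x) = x^5
which factors as x^5. The eigenvalues (with algebraic multiplicities) are λ = 0 with multiplicity 5.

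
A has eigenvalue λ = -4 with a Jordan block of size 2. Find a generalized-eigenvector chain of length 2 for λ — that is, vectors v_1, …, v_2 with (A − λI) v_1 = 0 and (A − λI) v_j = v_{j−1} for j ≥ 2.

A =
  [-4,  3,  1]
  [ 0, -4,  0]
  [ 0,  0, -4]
A Jordan chain for λ = -4 of length 2:
v_1 = (3, 0, 0)ᵀ
v_2 = (0, 1, 0)ᵀ

Let N = A − (-4)·I. We want v_2 with N^2 v_2 = 0 but N^1 v_2 ≠ 0; then v_{j-1} := N · v_j for j = 2, …, 2.

Pick v_2 = (0, 1, 0)ᵀ.
Then v_1 = N · v_2 = (3, 0, 0)ᵀ.

Sanity check: (A − (-4)·I) v_1 = (0, 0, 0)ᵀ = 0. ✓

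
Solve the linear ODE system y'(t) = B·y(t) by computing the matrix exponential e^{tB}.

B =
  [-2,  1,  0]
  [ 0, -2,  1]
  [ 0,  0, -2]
e^{tB} =
  [exp(-2*t), t*exp(-2*t), t^2*exp(-2*t)/2]
  [0, exp(-2*t), t*exp(-2*t)]
  [0, 0, exp(-2*t)]

Strategy: write B = P · J · P⁻¹ where J is a Jordan canonical form, so e^{tB} = P · e^{tJ} · P⁻¹, and e^{tJ} can be computed block-by-block.

B has Jordan form
J =
  [-2,  1,  0]
  [ 0, -2,  1]
  [ 0,  0, -2]
(up to reordering of blocks).

Per-block formulas:
  For a 3×3 Jordan block J_3(-2): exp(t · J_3(-2)) = e^(-2t)·(I + t·N + (t^2/2)·N^2), where N is the 3×3 nilpotent shift.

After assembling e^{tJ} and conjugating by P, we get:

e^{tB} =
  [exp(-2*t), t*exp(-2*t), t^2*exp(-2*t)/2]
  [0, exp(-2*t), t*exp(-2*t)]
  [0, 0, exp(-2*t)]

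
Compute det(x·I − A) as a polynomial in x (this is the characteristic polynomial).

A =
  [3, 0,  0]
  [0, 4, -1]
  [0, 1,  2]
x^3 - 9*x^2 + 27*x - 27

Expanding det(x·I − A) (e.g. by cofactor expansion or by noting that A is similar to its Jordan form J, which has the same characteristic polynomial as A) gives
  χ_A(x) = x^3 - 9*x^2 + 27*x - 27
which factors as (x - 3)^3. The eigenvalues (with algebraic multiplicities) are λ = 3 with multiplicity 3.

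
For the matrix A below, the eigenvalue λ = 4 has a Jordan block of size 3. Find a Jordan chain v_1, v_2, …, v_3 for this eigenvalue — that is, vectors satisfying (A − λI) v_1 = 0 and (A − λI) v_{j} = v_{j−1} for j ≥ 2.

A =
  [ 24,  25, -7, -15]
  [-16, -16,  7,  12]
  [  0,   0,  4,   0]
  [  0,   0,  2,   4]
A Jordan chain for λ = 4 of length 3:
v_1 = (5, -4, 0, 0)ᵀ
v_2 = (-7, 7, 0, 2)ᵀ
v_3 = (0, 0, 1, 0)ᵀ

Let N = A − (4)·I. We want v_3 with N^3 v_3 = 0 but N^2 v_3 ≠ 0; then v_{j-1} := N · v_j for j = 3, …, 2.

Pick v_3 = (0, 0, 1, 0)ᵀ.
Then v_2 = N · v_3 = (-7, 7, 0, 2)ᵀ.
Then v_1 = N · v_2 = (5, -4, 0, 0)ᵀ.

Sanity check: (A − (4)·I) v_1 = (0, 0, 0, 0)ᵀ = 0. ✓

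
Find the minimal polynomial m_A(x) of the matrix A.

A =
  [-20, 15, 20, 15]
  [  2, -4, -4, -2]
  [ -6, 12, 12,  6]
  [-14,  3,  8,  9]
x^3 + 3*x^2 - 10*x

The characteristic polynomial is χ_A(x) = x^2*(x - 2)*(x + 5), so the eigenvalues are known. The minimal polynomial is
  m_A(x) = Π_λ (x − λ)^{k_λ}
where k_λ is the size of the *largest* Jordan block for λ (equivalently, the smallest k with (A − λI)^k v = 0 for every generalised eigenvector v of λ).

  λ = -5: largest Jordan block has size 1, contributing (x + 5)
  λ = 0: largest Jordan block has size 1, contributing (x − 0)
  λ = 2: largest Jordan block has size 1, contributing (x − 2)

So m_A(x) = x*(x - 2)*(x + 5) = x^3 + 3*x^2 - 10*x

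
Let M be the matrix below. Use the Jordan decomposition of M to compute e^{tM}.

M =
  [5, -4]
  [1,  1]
e^{tM} =
  [2*t*exp(3*t) + exp(3*t), -4*t*exp(3*t)]
  [t*exp(3*t), -2*t*exp(3*t) + exp(3*t)]

Strategy: write M = P · J · P⁻¹ where J is a Jordan canonical form, so e^{tM} = P · e^{tJ} · P⁻¹, and e^{tJ} can be computed block-by-block.

M has Jordan form
J =
  [3, 1]
  [0, 3]
(up to reordering of blocks).

Per-block formulas:
  For a 2×2 Jordan block J_2(3): exp(t · J_2(3)) = e^(3t)·(I + t·N), where N is the 2×2 nilpotent shift.

After assembling e^{tJ} and conjugating by P, we get:

e^{tM} =
  [2*t*exp(3*t) + exp(3*t), -4*t*exp(3*t)]
  [t*exp(3*t), -2*t*exp(3*t) + exp(3*t)]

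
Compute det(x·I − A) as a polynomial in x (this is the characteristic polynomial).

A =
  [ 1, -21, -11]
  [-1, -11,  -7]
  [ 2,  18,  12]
x^3 - 2*x^2 - 4*x + 8

Expanding det(x·I − A) (e.g. by cofactor expansion or by noting that A is similar to its Jordan form J, which has the same characteristic polynomial as A) gives
  χ_A(x) = x^3 - 2*x^2 - 4*x + 8
which factors as (x - 2)^2*(x + 2). The eigenvalues (with algebraic multiplicities) are λ = -2 with multiplicity 1, λ = 2 with multiplicity 2.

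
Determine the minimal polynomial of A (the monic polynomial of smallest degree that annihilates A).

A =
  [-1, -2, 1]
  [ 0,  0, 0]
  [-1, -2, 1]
x^2

The characteristic polynomial is χ_A(x) = x^3, so the eigenvalues are known. The minimal polynomial is
  m_A(x) = Π_λ (x − λ)^{k_λ}
where k_λ is the size of the *largest* Jordan block for λ (equivalently, the smallest k with (A − λI)^k v = 0 for every generalised eigenvector v of λ).

  λ = 0: largest Jordan block has size 2, contributing (x − 0)^2

So m_A(x) = x^2 = x^2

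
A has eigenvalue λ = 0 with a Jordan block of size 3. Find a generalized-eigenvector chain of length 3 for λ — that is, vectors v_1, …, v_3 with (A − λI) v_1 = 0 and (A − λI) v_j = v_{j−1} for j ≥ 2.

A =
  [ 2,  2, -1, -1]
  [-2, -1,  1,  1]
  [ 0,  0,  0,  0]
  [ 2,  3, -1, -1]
A Jordan chain for λ = 0 of length 3:
v_1 = (-2, 0, 0, -4)ᵀ
v_2 = (2, -2, 0, 2)ᵀ
v_3 = (1, 0, 0, 0)ᵀ

Let N = A − (0)·I. We want v_3 with N^3 v_3 = 0 but N^2 v_3 ≠ 0; then v_{j-1} := N · v_j for j = 3, …, 2.

Pick v_3 = (1, 0, 0, 0)ᵀ.
Then v_2 = N · v_3 = (2, -2, 0, 2)ᵀ.
Then v_1 = N · v_2 = (-2, 0, 0, -4)ᵀ.

Sanity check: (A − (0)·I) v_1 = (0, 0, 0, 0)ᵀ = 0. ✓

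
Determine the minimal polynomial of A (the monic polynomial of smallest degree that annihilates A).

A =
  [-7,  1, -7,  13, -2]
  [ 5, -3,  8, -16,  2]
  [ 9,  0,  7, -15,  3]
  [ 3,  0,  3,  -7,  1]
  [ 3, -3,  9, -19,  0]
x^3 + 6*x^2 + 12*x + 8

The characteristic polynomial is χ_A(x) = (x + 2)^5, so the eigenvalues are known. The minimal polynomial is
  m_A(x) = Π_λ (x − λ)^{k_λ}
where k_λ is the size of the *largest* Jordan block for λ (equivalently, the smallest k with (A − λI)^k v = 0 for every generalised eigenvector v of λ).

  λ = -2: largest Jordan block has size 3, contributing (x + 2)^3

So m_A(x) = (x + 2)^3 = x^3 + 6*x^2 + 12*x + 8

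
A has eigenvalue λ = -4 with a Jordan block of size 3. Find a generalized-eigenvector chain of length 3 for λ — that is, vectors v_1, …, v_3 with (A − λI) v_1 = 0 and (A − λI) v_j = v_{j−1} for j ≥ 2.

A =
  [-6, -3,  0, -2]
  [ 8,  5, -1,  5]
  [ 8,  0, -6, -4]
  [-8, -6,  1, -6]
A Jordan chain for λ = -4 of length 3:
v_1 = (-4, 8, 0, -8)ᵀ
v_2 = (-2, 8, 8, -8)ᵀ
v_3 = (1, 0, 0, 0)ᵀ

Let N = A − (-4)·I. We want v_3 with N^3 v_3 = 0 but N^2 v_3 ≠ 0; then v_{j-1} := N · v_j for j = 3, …, 2.

Pick v_3 = (1, 0, 0, 0)ᵀ.
Then v_2 = N · v_3 = (-2, 8, 8, -8)ᵀ.
Then v_1 = N · v_2 = (-4, 8, 0, -8)ᵀ.

Sanity check: (A − (-4)·I) v_1 = (0, 0, 0, 0)ᵀ = 0. ✓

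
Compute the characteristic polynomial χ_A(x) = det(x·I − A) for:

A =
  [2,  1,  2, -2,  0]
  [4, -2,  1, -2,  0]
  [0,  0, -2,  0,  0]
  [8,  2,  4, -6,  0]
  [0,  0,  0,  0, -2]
x^5 + 10*x^4 + 40*x^3 + 80*x^2 + 80*x + 32

Expanding det(x·I − A) (e.g. by cofactor expansion or by noting that A is similar to its Jordan form J, which has the same characteristic polynomial as A) gives
  χ_A(x) = x^5 + 10*x^4 + 40*x^3 + 80*x^2 + 80*x + 32
which factors as (x + 2)^5. The eigenvalues (with algebraic multiplicities) are λ = -2 with multiplicity 5.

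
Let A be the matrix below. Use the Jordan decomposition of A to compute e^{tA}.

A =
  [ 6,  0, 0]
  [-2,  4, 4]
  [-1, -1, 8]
e^{tA} =
  [exp(6*t), 0, 0]
  [-2*t*exp(6*t), -2*t*exp(6*t) + exp(6*t), 4*t*exp(6*t)]
  [-t*exp(6*t), -t*exp(6*t), 2*t*exp(6*t) + exp(6*t)]

Strategy: write A = P · J · P⁻¹ where J is a Jordan canonical form, so e^{tA} = P · e^{tJ} · P⁻¹, and e^{tJ} can be computed block-by-block.

A has Jordan form
J =
  [6, 1, 0]
  [0, 6, 0]
  [0, 0, 6]
(up to reordering of blocks).

Per-block formulas:
  For a 1×1 block at λ = 6: exp(t · [6]) = [e^(6t)].
  For a 2×2 Jordan block J_2(6): exp(t · J_2(6)) = e^(6t)·(I + t·N), where N is the 2×2 nilpotent shift.

After assembling e^{tJ} and conjugating by P, we get:

e^{tA} =
  [exp(6*t), 0, 0]
  [-2*t*exp(6*t), -2*t*exp(6*t) + exp(6*t), 4*t*exp(6*t)]
  [-t*exp(6*t), -t*exp(6*t), 2*t*exp(6*t) + exp(6*t)]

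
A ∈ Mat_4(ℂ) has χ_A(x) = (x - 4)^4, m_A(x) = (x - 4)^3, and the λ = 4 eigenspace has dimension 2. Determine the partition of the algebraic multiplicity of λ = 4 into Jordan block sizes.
Block sizes for λ = 4: [3, 1]

Step 1 — from the characteristic polynomial, algebraic multiplicity of λ = 4 is 4. From dim ker(A − (4)·I) = 2, there are exactly 2 Jordan blocks for λ = 4.
Step 2 — from the minimal polynomial, the factor (x − 4)^3 tells us the largest block for λ = 4 has size 3.
Step 3 — with total size 4, 2 blocks, and largest block 3, the block sizes (in nonincreasing order) are [3, 1].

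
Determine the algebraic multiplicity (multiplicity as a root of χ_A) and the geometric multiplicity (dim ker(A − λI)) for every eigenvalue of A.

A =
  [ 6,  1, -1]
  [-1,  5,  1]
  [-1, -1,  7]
λ = 6: alg = 3, geom = 1

Step 1 — factor the characteristic polynomial to read off the algebraic multiplicities:
  χ_A(x) = (x - 6)^3

Step 2 — compute geometric multiplicities via the rank-nullity identity g(λ) = n − rank(A − λI):
  rank(A − (6)·I) = 2, so dim ker(A − (6)·I) = n − 2 = 1

Summary:
  λ = 6: algebraic multiplicity = 3, geometric multiplicity = 1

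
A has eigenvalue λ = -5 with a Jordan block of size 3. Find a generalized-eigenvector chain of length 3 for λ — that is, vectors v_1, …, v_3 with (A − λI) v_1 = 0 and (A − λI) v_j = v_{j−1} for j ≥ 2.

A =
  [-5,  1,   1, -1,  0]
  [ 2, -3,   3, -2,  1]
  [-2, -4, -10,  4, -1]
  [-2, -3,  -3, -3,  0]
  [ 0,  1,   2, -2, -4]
A Jordan chain for λ = -5 of length 3:
v_1 = (2, 2, -6, -4, 2)ᵀ
v_2 = (0, 2, -2, -2, 0)ᵀ
v_3 = (1, 0, 0, 0, 0)ᵀ

Let N = A − (-5)·I. We want v_3 with N^3 v_3 = 0 but N^2 v_3 ≠ 0; then v_{j-1} := N · v_j for j = 3, …, 2.

Pick v_3 = (1, 0, 0, 0, 0)ᵀ.
Then v_2 = N · v_3 = (0, 2, -2, -2, 0)ᵀ.
Then v_1 = N · v_2 = (2, 2, -6, -4, 2)ᵀ.

Sanity check: (A − (-5)·I) v_1 = (0, 0, 0, 0, 0)ᵀ = 0. ✓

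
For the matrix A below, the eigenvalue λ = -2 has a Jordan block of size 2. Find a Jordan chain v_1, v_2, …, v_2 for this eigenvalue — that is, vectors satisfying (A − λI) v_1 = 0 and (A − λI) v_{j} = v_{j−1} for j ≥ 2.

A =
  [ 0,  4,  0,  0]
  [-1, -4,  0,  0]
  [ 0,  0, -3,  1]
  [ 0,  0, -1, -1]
A Jordan chain for λ = -2 of length 2:
v_1 = (2, -1, 0, 0)ᵀ
v_2 = (1, 0, 0, 0)ᵀ

Let N = A − (-2)·I. We want v_2 with N^2 v_2 = 0 but N^1 v_2 ≠ 0; then v_{j-1} := N · v_j for j = 2, …, 2.

Pick v_2 = (1, 0, 0, 0)ᵀ.
Then v_1 = N · v_2 = (2, -1, 0, 0)ᵀ.

Sanity check: (A − (-2)·I) v_1 = (0, 0, 0, 0)ᵀ = 0. ✓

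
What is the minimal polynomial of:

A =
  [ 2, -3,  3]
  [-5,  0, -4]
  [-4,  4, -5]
x^3 + 3*x^2 + 3*x + 1

The characteristic polynomial is χ_A(x) = (x + 1)^3, so the eigenvalues are known. The minimal polynomial is
  m_A(x) = Π_λ (x − λ)^{k_λ}
where k_λ is the size of the *largest* Jordan block for λ (equivalently, the smallest k with (A − λI)^k v = 0 for every generalised eigenvector v of λ).

  λ = -1: largest Jordan block has size 3, contributing (x + 1)^3

So m_A(x) = (x + 1)^3 = x^3 + 3*x^2 + 3*x + 1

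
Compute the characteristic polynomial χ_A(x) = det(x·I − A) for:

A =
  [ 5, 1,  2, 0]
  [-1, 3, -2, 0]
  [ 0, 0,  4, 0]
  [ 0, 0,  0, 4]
x^4 - 16*x^3 + 96*x^2 - 256*x + 256

Expanding det(x·I − A) (e.g. by cofactor expansion or by noting that A is similar to its Jordan form J, which has the same characteristic polynomial as A) gives
  χ_A(x) = x^4 - 16*x^3 + 96*x^2 - 256*x + 256
which factors as (x - 4)^4. The eigenvalues (with algebraic multiplicities) are λ = 4 with multiplicity 4.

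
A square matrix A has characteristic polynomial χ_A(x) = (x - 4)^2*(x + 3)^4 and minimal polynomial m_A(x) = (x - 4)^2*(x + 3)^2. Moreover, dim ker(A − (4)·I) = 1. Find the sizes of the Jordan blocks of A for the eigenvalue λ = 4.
Block sizes for λ = 4: [2]

Step 1 — from the characteristic polynomial, algebraic multiplicity of λ = 4 is 2. From dim ker(A − (4)·I) = 1, there are exactly 1 Jordan blocks for λ = 4.
Step 2 — from the minimal polynomial, the factor (x − 4)^2 tells us the largest block for λ = 4 has size 2.
Step 3 — with total size 2, 1 blocks, and largest block 2, the block sizes (in nonincreasing order) are [2].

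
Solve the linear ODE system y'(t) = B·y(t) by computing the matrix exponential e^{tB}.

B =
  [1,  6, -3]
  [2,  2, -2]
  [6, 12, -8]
e^{tB} =
  [3*exp(-t) - 2*exp(-2*t), 6*exp(-t) - 6*exp(-2*t), -3*exp(-t) + 3*exp(-2*t)]
  [2*exp(-t) - 2*exp(-2*t), 4*exp(-t) - 3*exp(-2*t), -2*exp(-t) + 2*exp(-2*t)]
  [6*exp(-t) - 6*exp(-2*t), 12*exp(-t) - 12*exp(-2*t), -6*exp(-t) + 7*exp(-2*t)]

Strategy: write B = P · J · P⁻¹ where J is a Jordan canonical form, so e^{tB} = P · e^{tJ} · P⁻¹, and e^{tJ} can be computed block-by-block.

B has Jordan form
J =
  [-2,  0,  0]
  [ 0, -2,  0]
  [ 0,  0, -1]
(up to reordering of blocks).

Per-block formulas:
  For a 1×1 block at λ = -2: exp(t · [-2]) = [e^(-2t)].
  For a 1×1 block at λ = -1: exp(t · [-1]) = [e^(-1t)].

After assembling e^{tJ} and conjugating by P, we get:

e^{tB} =
  [3*exp(-t) - 2*exp(-2*t), 6*exp(-t) - 6*exp(-2*t), -3*exp(-t) + 3*exp(-2*t)]
  [2*exp(-t) - 2*exp(-2*t), 4*exp(-t) - 3*exp(-2*t), -2*exp(-t) + 2*exp(-2*t)]
  [6*exp(-t) - 6*exp(-2*t), 12*exp(-t) - 12*exp(-2*t), -6*exp(-t) + 7*exp(-2*t)]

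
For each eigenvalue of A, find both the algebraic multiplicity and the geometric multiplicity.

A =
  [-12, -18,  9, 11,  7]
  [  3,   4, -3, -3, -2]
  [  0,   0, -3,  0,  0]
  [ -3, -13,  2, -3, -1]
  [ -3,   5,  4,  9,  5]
λ = -3: alg = 3, geom = 1; λ = 0: alg = 2, geom = 1

Step 1 — factor the characteristic polynomial to read off the algebraic multiplicities:
  χ_A(x) = x^2*(x + 3)^3

Step 2 — compute geometric multiplicities via the rank-nullity identity g(λ) = n − rank(A − λI):
  rank(A − (-3)·I) = 4, so dim ker(A − (-3)·I) = n − 4 = 1
  rank(A − (0)·I) = 4, so dim ker(A − (0)·I) = n − 4 = 1

Summary:
  λ = -3: algebraic multiplicity = 3, geometric multiplicity = 1
  λ = 0: algebraic multiplicity = 2, geometric multiplicity = 1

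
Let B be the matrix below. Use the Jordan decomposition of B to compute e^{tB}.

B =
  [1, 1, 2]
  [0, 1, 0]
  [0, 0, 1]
e^{tB} =
  [exp(t), t*exp(t), 2*t*exp(t)]
  [0, exp(t), 0]
  [0, 0, exp(t)]

Strategy: write B = P · J · P⁻¹ where J is a Jordan canonical form, so e^{tB} = P · e^{tJ} · P⁻¹, and e^{tJ} can be computed block-by-block.

B has Jordan form
J =
  [1, 1, 0]
  [0, 1, 0]
  [0, 0, 1]
(up to reordering of blocks).

Per-block formulas:
  For a 2×2 Jordan block J_2(1): exp(t · J_2(1)) = e^(1t)·(I + t·N), where N is the 2×2 nilpotent shift.
  For a 1×1 block at λ = 1: exp(t · [1]) = [e^(1t)].

After assembling e^{tJ} and conjugating by P, we get:

e^{tB} =
  [exp(t), t*exp(t), 2*t*exp(t)]
  [0, exp(t), 0]
  [0, 0, exp(t)]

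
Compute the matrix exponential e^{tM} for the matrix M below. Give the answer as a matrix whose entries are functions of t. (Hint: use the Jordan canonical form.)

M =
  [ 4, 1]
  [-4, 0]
e^{tM} =
  [2*t*exp(2*t) + exp(2*t), t*exp(2*t)]
  [-4*t*exp(2*t), -2*t*exp(2*t) + exp(2*t)]

Strategy: write M = P · J · P⁻¹ where J is a Jordan canonical form, so e^{tM} = P · e^{tJ} · P⁻¹, and e^{tJ} can be computed block-by-block.

M has Jordan form
J =
  [2, 1]
  [0, 2]
(up to reordering of blocks).

Per-block formulas:
  For a 2×2 Jordan block J_2(2): exp(t · J_2(2)) = e^(2t)·(I + t·N), where N is the 2×2 nilpotent shift.

After assembling e^{tJ} and conjugating by P, we get:

e^{tM} =
  [2*t*exp(2*t) + exp(2*t), t*exp(2*t)]
  [-4*t*exp(2*t), -2*t*exp(2*t) + exp(2*t)]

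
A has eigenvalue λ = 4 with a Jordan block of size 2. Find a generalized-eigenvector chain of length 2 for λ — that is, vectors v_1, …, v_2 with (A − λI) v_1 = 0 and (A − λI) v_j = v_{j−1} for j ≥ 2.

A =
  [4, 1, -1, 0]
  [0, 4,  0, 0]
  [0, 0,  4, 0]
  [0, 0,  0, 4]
A Jordan chain for λ = 4 of length 2:
v_1 = (1, 0, 0, 0)ᵀ
v_2 = (0, 1, 0, 0)ᵀ

Let N = A − (4)·I. We want v_2 with N^2 v_2 = 0 but N^1 v_2 ≠ 0; then v_{j-1} := N · v_j for j = 2, …, 2.

Pick v_2 = (0, 1, 0, 0)ᵀ.
Then v_1 = N · v_2 = (1, 0, 0, 0)ᵀ.

Sanity check: (A − (4)·I) v_1 = (0, 0, 0, 0)ᵀ = 0. ✓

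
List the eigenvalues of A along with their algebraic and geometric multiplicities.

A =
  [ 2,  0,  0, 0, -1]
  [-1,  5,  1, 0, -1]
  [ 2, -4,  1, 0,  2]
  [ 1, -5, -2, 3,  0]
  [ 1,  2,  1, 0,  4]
λ = 3: alg = 5, geom = 2

Step 1 — factor the characteristic polynomial to read off the algebraic multiplicities:
  χ_A(x) = (x - 3)^5

Step 2 — compute geometric multiplicities via the rank-nullity identity g(λ) = n − rank(A − λI):
  rank(A − (3)·I) = 3, so dim ker(A − (3)·I) = n − 3 = 2

Summary:
  λ = 3: algebraic multiplicity = 5, geometric multiplicity = 2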